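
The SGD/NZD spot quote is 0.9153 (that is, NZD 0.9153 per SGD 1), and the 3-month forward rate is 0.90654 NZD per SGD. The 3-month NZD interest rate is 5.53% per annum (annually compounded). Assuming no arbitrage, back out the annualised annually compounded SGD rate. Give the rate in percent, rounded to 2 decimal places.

T = 3/12 years.
CIP gives F = S · g_NZD/g_SGD, so g_NZD/g_SGD = 0.90654/0.9153 = 0.9904294.
The NZD side grows by (1 + 0.0553)^(3/12) = 1.0135472.
Hence g_SGD = 1.0233412.
r = 1.0233412^(12/3) − 1 = 0.096685 → 9.67%.

9.67%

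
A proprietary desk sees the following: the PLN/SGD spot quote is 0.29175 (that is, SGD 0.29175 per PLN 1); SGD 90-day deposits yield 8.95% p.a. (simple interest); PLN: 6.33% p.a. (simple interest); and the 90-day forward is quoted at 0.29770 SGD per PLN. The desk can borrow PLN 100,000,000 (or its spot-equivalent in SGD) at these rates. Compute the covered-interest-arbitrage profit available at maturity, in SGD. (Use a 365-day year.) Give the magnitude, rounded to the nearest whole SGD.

T = 90/365 years.
Invest the PLN and cover forward: 100,000,000 × 1.0156082192 × 0.29770 = SGD 30,234,656.69.
Convert at spot and invest in SGD: 100,000,000 × 0.29175 × 1.0220684932 = SGD 29,818,848.29.
The quoted forward overvalues PLN, so borrow SGD, buy PLN at spot, deposit the PLN at 6.33%, and sell the proceeds forward at 0.29770.
Profit = 30,234,656.69 − 29,818,848.29 = SGD 415,808.

SGD 415,808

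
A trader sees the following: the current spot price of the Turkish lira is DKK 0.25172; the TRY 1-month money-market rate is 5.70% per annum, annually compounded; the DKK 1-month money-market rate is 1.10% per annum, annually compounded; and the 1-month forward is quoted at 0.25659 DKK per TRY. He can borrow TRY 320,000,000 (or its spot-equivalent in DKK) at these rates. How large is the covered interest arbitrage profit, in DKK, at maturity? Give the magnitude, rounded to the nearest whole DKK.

DKK 1,865,116

T = 1/12 years.
Invest the TRY and cover forward: 320,000,000 × 1.0046302455 × 0.25659 = DKK 82,488,983.90.
Convert at spot and invest in DKK: 320,000,000 × 0.25172 × 1.0009120774 = DKK 80,623,868.20.
The quoted forward overvalues TRY, so borrow DKK, buy TRY at spot, deposit the TRY at 5.70%, and sell the proceeds forward at 0.25659.
Arbitrage profit = |82,488,983.90 − 80,623,868.20| = DKK 1,865,116.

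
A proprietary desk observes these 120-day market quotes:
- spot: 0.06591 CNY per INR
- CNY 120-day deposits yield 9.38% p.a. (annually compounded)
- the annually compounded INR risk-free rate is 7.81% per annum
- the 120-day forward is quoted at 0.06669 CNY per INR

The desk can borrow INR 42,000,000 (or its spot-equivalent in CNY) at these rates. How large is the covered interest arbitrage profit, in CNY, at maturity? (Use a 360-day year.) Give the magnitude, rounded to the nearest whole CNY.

CNY 19,879

T = 120/360 years.
Route A — deposit INR, sell forward: 42,000,000 × 1.025383557 × 0.06669 = CNY 2,872,078.84.
Route B — convert at spot, deposit CNY: 42,000,000 × 0.06591 × 1.030337025 = CNY 2,852,199.56.
The quoted forward overvalues INR, so borrow CNY, buy INR at spot, deposit the INR at 7.81%, and sell the proceeds forward at 0.06669.
The gap between the two covered legs is CNY 19,879.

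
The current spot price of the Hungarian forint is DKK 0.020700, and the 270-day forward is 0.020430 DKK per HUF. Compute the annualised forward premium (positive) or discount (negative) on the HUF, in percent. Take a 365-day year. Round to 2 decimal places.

-1.76%

T = 270/365 years.
(F − S)/S = (0.020430 − 0.0207)/0.0207 = -0.0130435.
Annualise by dividing by T: -0.0130435 / (270/365) = -0.017633 → -1.76%.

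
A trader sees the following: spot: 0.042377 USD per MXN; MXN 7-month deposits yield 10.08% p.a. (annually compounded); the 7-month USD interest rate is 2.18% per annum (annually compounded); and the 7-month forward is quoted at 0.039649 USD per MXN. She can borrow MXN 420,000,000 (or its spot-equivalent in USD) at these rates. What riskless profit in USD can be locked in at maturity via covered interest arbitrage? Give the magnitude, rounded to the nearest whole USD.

USD 411,546

T = 7/12 years.
Invest the MXN and cover forward: 420,000,000 × 1.0576206266 × 0.039649 = USD 17,612,112.09.
Convert at spot and invest in USD: 420,000,000 × 0.042377 × 1.0126594986 = USD 18,023,658.06.
The quoted forward undervalues MXN, so borrow MXN, convert to USD at spot, deposit the USD at 2.18%, and buy MXN forward at 0.039649 to cover the loan.
The gap between the two covered legs is USD 411,546.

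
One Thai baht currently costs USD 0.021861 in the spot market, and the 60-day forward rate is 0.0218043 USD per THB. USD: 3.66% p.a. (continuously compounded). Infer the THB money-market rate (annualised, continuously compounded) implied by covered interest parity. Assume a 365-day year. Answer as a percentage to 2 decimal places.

5.24%

T = 60/365 years.
CIP gives F = S · g_USD/g_THB, so g_USD/g_THB = 0.0218043/0.021861 = 0.9974063.
USD growth factor: e^(0.0366×60/365) = 1.0060346.
Hence g_THB = 1.0086507.
Take logs: ln 1.0086507 / (60/365) = 0.052399, so 5.24%.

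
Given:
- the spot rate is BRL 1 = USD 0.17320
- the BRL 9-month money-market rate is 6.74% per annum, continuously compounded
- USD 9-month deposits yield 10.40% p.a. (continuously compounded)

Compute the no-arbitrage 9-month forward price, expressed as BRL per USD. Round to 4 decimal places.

5.6173

T = 9/12 years.
USD accumulates by e^(0.1040×9/12) = 1.0811227.
BRL accumulates by e^(0.0674×9/12) = 1.0518495.
CIP: F = S · (grow USD)/(grow BRL) = 0.1732 × 1.0811227/1.0518495 = 0.1780202 USD per BRL.
Quoted the other way: 1/0.1780202 = 5.6173 BRL per USD.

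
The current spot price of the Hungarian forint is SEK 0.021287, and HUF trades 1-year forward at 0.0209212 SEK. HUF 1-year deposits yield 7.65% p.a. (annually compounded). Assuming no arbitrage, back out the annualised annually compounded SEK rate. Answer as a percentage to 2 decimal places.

T = 1 year.
F/S = 0.0209212/0.021287 = 0.9828158 = (growth of SEK) / (growth of HUF).
The HUF side grows by (1 + 0.0765)^1 = 1.076500.
So the SEK growth factor = 1.0580012.
Annualise: 1.0580012^(1/1) − 1 = 0.058001 = 5.80%.

5.80%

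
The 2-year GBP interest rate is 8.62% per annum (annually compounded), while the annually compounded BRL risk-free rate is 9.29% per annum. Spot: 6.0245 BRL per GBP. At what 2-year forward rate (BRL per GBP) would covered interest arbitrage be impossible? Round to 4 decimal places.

T = 2 years.
BRL growth factor: (1 + 0.0929)^2 = 1.1944304.
Growth of 1 GBP over T: (1 + 0.0862)^2 = 1.1798304.
So F = 6.0245 × 1.1944304 / 1.1798304 = 6.099051 (BRL/GBP).

6.0991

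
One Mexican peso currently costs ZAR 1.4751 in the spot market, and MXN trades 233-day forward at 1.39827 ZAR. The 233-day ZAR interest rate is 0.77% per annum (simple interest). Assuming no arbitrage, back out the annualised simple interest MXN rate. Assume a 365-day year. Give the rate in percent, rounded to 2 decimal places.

T = 233/365 years.
CIP gives F = S · g_ZAR/g_MXN, so g_ZAR/g_MXN = 1.39827/1.4751 = 0.9479154.
The ZAR side grows by 1 + 0.0077×233/365 = 1.0049153.
So the MXN growth factor = 1.0601318.
(1.0601318 − 1)/T = 0.094198, i.e. 9.42%.

9.42%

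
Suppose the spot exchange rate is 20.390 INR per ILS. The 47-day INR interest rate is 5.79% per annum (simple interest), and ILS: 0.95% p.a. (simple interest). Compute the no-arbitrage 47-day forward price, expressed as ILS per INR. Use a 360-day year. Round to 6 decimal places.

T = 47/360 years.
INR growth factor: 1 + 0.0579×47/360 = 1.0075592.
ILS growth factor: 1 + 0.0095×47/360 = 1.0012403.
Forward (INR per ILS) = 20.39 × 1.0075592 / 1.0012403 = 20.51868.
Quoted the other way: 1/20.51868 = 0.048736 ILS per INR.

0.048736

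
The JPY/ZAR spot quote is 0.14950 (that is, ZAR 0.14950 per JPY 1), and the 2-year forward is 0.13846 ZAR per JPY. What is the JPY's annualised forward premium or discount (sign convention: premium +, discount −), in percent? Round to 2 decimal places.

-3.69%

T = 2 years.
Period premium: (0.13846 − 0.1495)/0.1495 = -0.0738462.
×(1/T) gives -3.69% p.a.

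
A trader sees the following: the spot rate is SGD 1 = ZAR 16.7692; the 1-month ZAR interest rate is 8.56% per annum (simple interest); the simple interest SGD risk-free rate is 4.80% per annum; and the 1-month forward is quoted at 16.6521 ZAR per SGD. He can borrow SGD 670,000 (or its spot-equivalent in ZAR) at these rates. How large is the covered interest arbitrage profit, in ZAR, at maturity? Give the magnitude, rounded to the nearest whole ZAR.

T = 1/12 years.
Keep in SGD, deliver into the forward: 670,000·1.004000·16.6521 = ZAR 11,201,534.63.
Swap to ZAR now, deposit: 670,000·16.7692·1.0071333333 = ZAR 11,315,509.60.
The quoted forward undervalues SGD, so borrow SGD, convert to ZAR at spot, deposit the ZAR at 8.56%, and buy SGD forward at 16.6521 to cover the loan.
The gap between the two covered legs is ZAR 113,975.

ZAR 113,975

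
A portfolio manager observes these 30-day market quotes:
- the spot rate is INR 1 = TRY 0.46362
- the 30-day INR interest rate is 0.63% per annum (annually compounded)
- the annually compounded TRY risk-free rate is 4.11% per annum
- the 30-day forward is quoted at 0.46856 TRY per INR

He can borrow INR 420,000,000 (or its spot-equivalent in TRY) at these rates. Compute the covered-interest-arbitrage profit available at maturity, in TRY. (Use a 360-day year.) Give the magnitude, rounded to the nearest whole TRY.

TRY 1,523,146

T = 30/360 years.
Keep in INR, deliver into the forward: 420,000,000·1.00052349014·0.46856 = TRY 196,898,220.35.
Swap to TRY now, deposit: 420,000,000·0.46362·1.00336212652 = TRY 195,375,074.62.
The quoted forward overvalues INR, so borrow TRY, buy INR at spot, deposit the INR at 0.63%, and sell the proceeds forward at 0.46856.
Arbitrage profit = |196,898,220.35 − 195,375,074.62| = TRY 1,523,146.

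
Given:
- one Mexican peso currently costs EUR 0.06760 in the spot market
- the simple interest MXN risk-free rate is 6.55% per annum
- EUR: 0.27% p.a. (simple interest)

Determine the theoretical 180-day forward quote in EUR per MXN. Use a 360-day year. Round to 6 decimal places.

T = 180/360 years.
Growth of 1 EUR over T: 1 + 0.0027×180/360 = 1.001350.
MXN accumulates by 1 + 0.0655×180/360 = 1.032750.
CIP: F = S · (grow EUR)/(grow MXN) = 0.0676 × 1.001350/1.032750 = 0.06554467 EUR per MXN.

0.065545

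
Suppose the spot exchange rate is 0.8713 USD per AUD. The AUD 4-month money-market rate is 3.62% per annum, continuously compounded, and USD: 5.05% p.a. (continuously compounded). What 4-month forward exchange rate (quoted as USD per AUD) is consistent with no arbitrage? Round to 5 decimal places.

0.87546

T = 4/12 years.
USD growth factor: e^(0.0505×4/12) = 1.0169758.
AUD growth factor: e^(0.0362×4/12) = 1.0121398.
So F = 0.8713 × 1.0169758 / 1.0121398 = 0.8754631 (USD/AUD).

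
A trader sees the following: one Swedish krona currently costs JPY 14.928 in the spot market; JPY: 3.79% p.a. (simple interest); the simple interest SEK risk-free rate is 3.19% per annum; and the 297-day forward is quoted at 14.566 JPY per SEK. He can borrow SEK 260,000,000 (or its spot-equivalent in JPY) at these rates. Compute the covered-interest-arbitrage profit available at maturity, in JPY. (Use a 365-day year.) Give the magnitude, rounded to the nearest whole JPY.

JPY 115,512,225

T = 297/365 years.
Route A — deposit SEK, sell forward: 260,000,000 × 1.025956986301 × 14.566 = JPY 3,885,463,260.24.
Route B — convert at spot, deposit JPY: 260,000,000 × 14.928 × 1.030839178082 = JPY 4,000,975,485.11.
The quoted forward undervalues SEK, so borrow SEK, convert to JPY at spot, deposit the JPY at 3.79%, and buy SEK forward at 14.566 to cover the loan.
Arbitrage profit = |3,885,463,260.24 − 4,000,975,485.11| = JPY 115,512,225.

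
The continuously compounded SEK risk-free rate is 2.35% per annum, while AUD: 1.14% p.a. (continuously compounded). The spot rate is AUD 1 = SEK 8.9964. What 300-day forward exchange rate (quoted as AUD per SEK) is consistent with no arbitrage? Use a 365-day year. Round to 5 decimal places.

0.11006

T = 300/365 years.
SEK accumulates by e^(0.0235×300/365) = 1.0195028.
AUD growth factor: e^(0.0114×300/365) = 1.0094139.
So F = 8.9964 × 1.0195028 / 1.0094139 = 9.086317 (SEK/AUD).
Invert for AUD per SEK: 1 / 9.086317 = 0.11006.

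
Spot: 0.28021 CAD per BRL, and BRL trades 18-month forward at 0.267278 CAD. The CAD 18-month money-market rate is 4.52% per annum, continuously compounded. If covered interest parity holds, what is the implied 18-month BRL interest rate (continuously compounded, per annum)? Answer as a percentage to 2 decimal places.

7.67%

T = 18/12 years.
F/S = 0.267278/0.28021 = 0.9538489 = (growth of CAD) / (growth of BRL).
The CAD side grows by e^(0.0452×18/12) = 1.0701513.
That pins the BRL growth at 1.1219296.
Take logs: ln 1.1219296 / (18/12) = 0.076700, so 7.67%.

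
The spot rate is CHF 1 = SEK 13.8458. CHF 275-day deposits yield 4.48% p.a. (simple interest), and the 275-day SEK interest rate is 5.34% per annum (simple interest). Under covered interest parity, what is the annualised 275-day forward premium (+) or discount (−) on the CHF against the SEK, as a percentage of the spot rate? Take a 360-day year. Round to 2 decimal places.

+0.83%

T = 275/360 years.
No-arbitrage forward: 13.8458 × 1.0407917 / 1.0342222 = 13.9337501 SEK/CHF.
(F − S)/S ÷ T = (13.9337501 − 13.8458)/13.8458/(275/360) = 0.008315 → 0.83%.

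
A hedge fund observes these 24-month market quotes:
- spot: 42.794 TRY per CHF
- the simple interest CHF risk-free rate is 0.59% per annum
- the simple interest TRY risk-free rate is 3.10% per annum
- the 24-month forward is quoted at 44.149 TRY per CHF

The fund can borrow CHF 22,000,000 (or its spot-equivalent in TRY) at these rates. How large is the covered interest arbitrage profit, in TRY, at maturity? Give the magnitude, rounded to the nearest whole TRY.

T = 2 years.
Route A — deposit CHF, sell forward: 22,000,000 × 1.011800 × 44.149 = TRY 982,739,080.40.
Route B — convert at spot, deposit TRY: 22,000,000 × 42.794 × 1.062000 = TRY 999,839,016.00.
The quoted forward undervalues CHF, so borrow CHF, convert to TRY at spot, deposit the TRY at 3.10%, and buy CHF forward at 44.149 to cover the loan.
Profit = 999,839,016.00 − 982,739,080.40 = TRY 17,099,936.

TRY 17,099,936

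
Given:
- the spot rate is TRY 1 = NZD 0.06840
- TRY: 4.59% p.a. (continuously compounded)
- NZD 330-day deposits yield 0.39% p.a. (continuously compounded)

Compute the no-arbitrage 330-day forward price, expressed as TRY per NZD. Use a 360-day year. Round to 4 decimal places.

T = 330/360 years.
NZD growth factor: e^(0.0039×330/360) = 1.0035814.
TRY growth factor: e^(0.0459×330/360) = 1.0429727.
Forward (NZD per TRY) = 0.0684 × 1.0035814 / 1.0429727 = 0.065816649.
Quoted the other way: 1/0.065816649 = 15.1937 TRY per NZD.

15.1937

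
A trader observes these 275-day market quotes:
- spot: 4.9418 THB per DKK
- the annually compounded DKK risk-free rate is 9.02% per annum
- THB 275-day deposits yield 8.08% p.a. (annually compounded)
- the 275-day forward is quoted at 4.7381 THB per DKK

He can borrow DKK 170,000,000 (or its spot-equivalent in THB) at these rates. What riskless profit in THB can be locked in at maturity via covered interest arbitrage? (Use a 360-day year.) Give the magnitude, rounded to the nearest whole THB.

THB 31,073,820

T = 275/360 years.
Keep in DKK, deliver into the forward: 170,000,000·1.06819502855·4.7381 = THB 860,406,527.01.
Swap to THB now, deposit: 170,000,000·4.9418·1.06115222062 = THB 891,480,347.46.
The quoted forward undervalues DKK, so borrow DKK, convert to THB at spot, deposit the THB at 8.08%, and buy DKK forward at 4.7381 to cover the loan.
Profit = 891,480,347.46 − 860,406,527.01 = THB 31,073,820.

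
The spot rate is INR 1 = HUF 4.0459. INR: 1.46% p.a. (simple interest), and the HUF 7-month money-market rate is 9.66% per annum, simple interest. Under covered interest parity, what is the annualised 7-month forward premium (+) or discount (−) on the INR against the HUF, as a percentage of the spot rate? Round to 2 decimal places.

+8.13%

T = 7/12 years.
No-arbitrage forward: 4.0459 × 1.056350 / 1.0085167 = 4.2377944 HUF/INR.
(F − S)/S ÷ T = (4.2377944 − 4.0459)/4.0459/(7/12) = 0.081307 → 8.13%.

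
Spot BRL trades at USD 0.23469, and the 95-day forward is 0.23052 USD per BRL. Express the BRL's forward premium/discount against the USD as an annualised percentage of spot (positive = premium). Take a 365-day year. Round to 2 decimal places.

T = 95/365 years.
(F − S)/S = (0.23052 − 0.23469)/0.23469 = -0.0177681.
×(1/T) gives -6.83% p.a.

-6.83%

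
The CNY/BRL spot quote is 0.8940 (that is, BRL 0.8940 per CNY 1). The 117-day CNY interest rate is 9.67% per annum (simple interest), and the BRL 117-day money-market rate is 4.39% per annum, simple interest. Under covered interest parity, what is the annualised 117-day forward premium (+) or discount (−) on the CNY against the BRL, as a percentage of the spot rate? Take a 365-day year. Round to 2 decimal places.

-5.12%

T = 117/365 years.
No-arbitrage forward: 0.894 × 1.0140721 / 1.030997 = 0.8793240 BRL/CNY.
(F − S)/S ÷ T = (0.8793240 − 0.894)/0.894/(117/365) = -0.051213 → -5.12%.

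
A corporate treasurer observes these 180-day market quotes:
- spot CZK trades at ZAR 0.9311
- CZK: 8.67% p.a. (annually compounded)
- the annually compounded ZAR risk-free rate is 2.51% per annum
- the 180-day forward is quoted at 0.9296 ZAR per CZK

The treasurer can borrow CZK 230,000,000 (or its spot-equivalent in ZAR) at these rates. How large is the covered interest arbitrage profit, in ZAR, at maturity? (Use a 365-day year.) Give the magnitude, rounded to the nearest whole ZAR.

ZAR 5,969,899

T = 180/365 years.
Keep in CZK, deliver into the forward: 230,000,000·1.04185554394·0.9296 = ZAR 222,757,050.14.
Swap to ZAR now, deposit: 230,000,000·0.9311·1.01230032303 = ZAR 216,787,151.08.
The quoted forward overvalues CZK, so borrow ZAR, buy CZK at spot, deposit the CZK at 8.67%, and sell the proceeds forward at 0.9296.
Arbitrage profit = |222,757,050.14 − 216,787,151.08| = ZAR 5,969,899.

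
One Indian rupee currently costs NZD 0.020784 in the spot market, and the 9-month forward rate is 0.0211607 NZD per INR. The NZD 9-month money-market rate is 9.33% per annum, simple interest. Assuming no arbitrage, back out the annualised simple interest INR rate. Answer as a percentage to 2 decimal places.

T = 9/12 years.
CIP gives F = S · g_NZD/g_INR, so g_NZD/g_INR = 0.0211607/0.020784 = 1.0181245.
NZD growth factor: 1 + 0.0933×9/12 = 1.069975.
That pins the INR growth at 1.0509275.
r = (1.0509275 − 1)/(9/12) = 0.067903 → 6.79%.

6.79%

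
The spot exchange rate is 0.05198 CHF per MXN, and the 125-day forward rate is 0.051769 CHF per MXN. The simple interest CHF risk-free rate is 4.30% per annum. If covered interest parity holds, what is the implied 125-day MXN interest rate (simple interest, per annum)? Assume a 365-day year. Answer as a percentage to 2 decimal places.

5.51%

T = 125/365 years.
By CIP, F/S equals the CHF-to-MXN growth ratio: 0.051769/0.05198 = 0.9959407.
CHF growth factor: 1 + 0.0430×125/365 = 1.014726.
That pins the MXN growth at 1.0188619.
r = (1.0188619 − 1)/(125/365) = 0.055077 → 5.51%.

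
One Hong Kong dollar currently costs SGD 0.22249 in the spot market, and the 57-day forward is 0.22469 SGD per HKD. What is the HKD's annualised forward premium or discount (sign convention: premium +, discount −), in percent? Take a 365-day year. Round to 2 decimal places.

+6.33%

T = 57/365 years.
HKD trades forward at +0.98881% vs spot over the period.
×(1/T) gives 6.33% p.a.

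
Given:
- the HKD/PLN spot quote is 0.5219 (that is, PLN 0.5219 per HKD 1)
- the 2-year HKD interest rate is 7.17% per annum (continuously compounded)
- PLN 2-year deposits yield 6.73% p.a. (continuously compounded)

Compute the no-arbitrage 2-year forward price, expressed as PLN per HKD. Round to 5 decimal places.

0.51733

T = 2 years.
Growth of 1 PLN over T: e^(0.0673×2) = 1.1440791.
HKD growth factor: e^(0.0717×2) = 1.1541914.
Forward (PLN per HKD) = 0.5219 × 1.1440791 / 1.1541914 = 0.5173274.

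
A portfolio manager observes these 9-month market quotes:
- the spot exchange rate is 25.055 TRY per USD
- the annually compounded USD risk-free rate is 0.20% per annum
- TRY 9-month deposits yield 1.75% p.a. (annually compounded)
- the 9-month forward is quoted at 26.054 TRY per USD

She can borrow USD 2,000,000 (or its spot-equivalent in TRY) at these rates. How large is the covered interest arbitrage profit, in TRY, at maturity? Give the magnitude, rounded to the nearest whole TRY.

TRY 1,419,877

T = 9/12 years.
Route A — deposit USD, sell forward: 2,000,000 × 1.0014996253 × 26.054 = TRY 52,186,142.48.
Route B — convert at spot, deposit TRY: 2,000,000 × 25.055 × 1.0130964964 = TRY 50,766,265.43.
The quoted forward overvalues USD, so borrow TRY, buy USD at spot, deposit the USD at 0.20%, and sell the proceeds forward at 26.054.
Profit = 52,186,142.48 − 50,766,265.43 = TRY 1,419,877.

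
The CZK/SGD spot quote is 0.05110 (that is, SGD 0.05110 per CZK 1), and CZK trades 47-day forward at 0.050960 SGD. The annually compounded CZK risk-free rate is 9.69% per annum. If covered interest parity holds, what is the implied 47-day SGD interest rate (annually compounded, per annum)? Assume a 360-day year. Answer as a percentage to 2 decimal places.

T = 47/360 years.
CIP gives F = S · g_SGD/g_CZK, so g_SGD/g_CZK = 0.05096/0.0511 = 0.9972603.
CZK growth factor: (1 + 0.0969)^(47/360) = 1.012148.
That pins the SGD growth at 1.009375.
r = 1.009375^(360/47) − 1 = 0.074090 → 7.41%.

7.41%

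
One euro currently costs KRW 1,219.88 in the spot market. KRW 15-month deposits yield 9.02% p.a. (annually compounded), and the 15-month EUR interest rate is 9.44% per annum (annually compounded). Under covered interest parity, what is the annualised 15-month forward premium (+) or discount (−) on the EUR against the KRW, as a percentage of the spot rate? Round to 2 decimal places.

-0.38%

T = 15/12 years.
CIP forward (KRW per EUR) = 1219.88 × 1.1139937/1.1193608 = 1214.03093.
Annualised premium = (F − S)/S × (1/T) = (1214.03093 − 1219.88)/1219.88 ÷ (15/12) = -0.38%.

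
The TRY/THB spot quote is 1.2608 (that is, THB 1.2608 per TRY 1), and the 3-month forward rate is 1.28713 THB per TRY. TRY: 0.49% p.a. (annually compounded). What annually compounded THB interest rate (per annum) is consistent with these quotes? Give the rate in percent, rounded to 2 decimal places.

T = 3/12 years.
By CIP, F/S equals the THB-to-TRY growth ratio: 1.28713/1.2608 = 1.0208836.
TRY growth factor: (1 + 0.0049)^(3/12) = 1.0012228.
That pins the THB growth at 1.0221319.
Annualise: 1.0221319^(12/3) − 1 = 0.091510 = 9.15%.

9.15%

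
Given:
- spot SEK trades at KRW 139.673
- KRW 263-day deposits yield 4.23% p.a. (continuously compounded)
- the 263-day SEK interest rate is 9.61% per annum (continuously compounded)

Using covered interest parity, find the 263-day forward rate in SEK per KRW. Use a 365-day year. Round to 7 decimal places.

T = 263/365 years.
KRW accumulates by e^(0.0423×263/365) = 1.0309484.
SEK accumulates by e^(0.0961×263/365) = 1.0716984.
So F = 139.673 × 1.0309484 / 1.0716984 = 134.3621 (KRW/SEK).
Quoted the other way: 1/134.3621 = 0.0074426 SEK per KRW.

0.0074426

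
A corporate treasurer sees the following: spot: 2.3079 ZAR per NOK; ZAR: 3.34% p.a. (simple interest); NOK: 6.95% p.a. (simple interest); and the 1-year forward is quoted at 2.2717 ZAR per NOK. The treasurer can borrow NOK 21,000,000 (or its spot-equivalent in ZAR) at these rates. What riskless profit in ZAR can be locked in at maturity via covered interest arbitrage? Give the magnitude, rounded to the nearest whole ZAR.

T = 1 year.
Keep in NOK, deliver into the forward: 21,000,000·1.069500·2.2717 = ZAR 51,021,246.15.
Swap to ZAR now, deposit: 21,000,000·2.3079·1.033400 = ZAR 50,084,661.06.
The quoted forward overvalues NOK, so borrow ZAR, buy NOK at spot, deposit the NOK at 6.95%, and sell the proceeds forward at 2.2717.
Profit = 51,021,246.15 − 50,084,661.06 = ZAR 936,585.

ZAR 936,585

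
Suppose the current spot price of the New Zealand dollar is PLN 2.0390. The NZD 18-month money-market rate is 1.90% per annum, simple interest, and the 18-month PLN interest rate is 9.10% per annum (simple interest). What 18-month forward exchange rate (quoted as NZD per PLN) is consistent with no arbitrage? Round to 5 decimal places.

0.44383

T = 18/12 years.
PLN accumulates by 1 + 0.0910×18/12 = 1.136500.
NZD accumulates by 1 + 0.0190×18/12 = 1.028500.
CIP: F = S · (grow PLN)/(grow NZD) = 2.039 × 1.136500/1.028500 = 2.253110 PLN per NZD.
Invert for NZD per PLN: 1 / 2.253110 = 0.44383.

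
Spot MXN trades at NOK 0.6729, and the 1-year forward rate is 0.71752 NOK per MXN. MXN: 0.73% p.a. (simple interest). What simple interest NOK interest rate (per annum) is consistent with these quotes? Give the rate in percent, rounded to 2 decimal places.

T = 1 year.
CIP gives F = S · g_NOK/g_MXN, so g_NOK/g_MXN = 0.71752/0.6729 = 1.0663100.
The MXN side grows by 1 + 0.0073×1 = 1.007300.
Hence g_NOK = 1.0740941.
(1.0740941 − 1)/T = 0.074094, i.e. 7.41%.

7.41%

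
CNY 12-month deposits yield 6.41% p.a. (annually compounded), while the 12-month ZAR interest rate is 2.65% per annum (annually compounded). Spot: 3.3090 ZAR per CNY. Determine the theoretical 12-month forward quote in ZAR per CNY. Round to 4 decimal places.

3.1921

T = 1 year.
Growth of 1 ZAR over T: (1 + 0.0265)^1 = 1.026500.
CNY accumulates by (1 + 0.0641)^1 = 1.064100.
So F = 3.309 × 1.026500 / 1.064100 = 3.192076 (ZAR/CNY).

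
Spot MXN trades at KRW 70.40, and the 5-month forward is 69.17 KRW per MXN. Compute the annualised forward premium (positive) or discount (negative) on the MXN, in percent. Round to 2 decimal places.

-4.19%

T = 5/12 years.
MXN trades forward at -1.74716% vs spot over the period.
×(1/T) gives -4.19% p.a.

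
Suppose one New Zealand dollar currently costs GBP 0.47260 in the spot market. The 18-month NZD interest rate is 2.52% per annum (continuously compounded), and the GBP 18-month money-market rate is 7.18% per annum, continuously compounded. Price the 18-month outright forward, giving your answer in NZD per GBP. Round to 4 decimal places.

T = 18/12 years.
GBP growth factor: e^(0.0718×18/12) = 1.1137136.
NZD growth factor: e^(0.0252×18/12) = 1.0385235.
So F = 0.4726 × 1.1137136 / 1.0385235 = 0.5068167 (GBP/NZD).
Invert for NZD per GBP: 1 / 0.5068167 = 1.9731.

1.9731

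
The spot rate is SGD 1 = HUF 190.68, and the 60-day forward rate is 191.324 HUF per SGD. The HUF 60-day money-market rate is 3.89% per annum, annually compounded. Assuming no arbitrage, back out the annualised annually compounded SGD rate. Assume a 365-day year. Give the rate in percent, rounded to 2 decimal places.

T = 60/365 years.
CIP gives F = S · g_HUF/g_SGD, so g_HUF/g_SGD = 191.324/190.68 = 1.0033774.
The HUF side grows by (1 + 0.0389)^(60/365) = 1.006293.
So the SGD growth factor = 1.0029058.
Annualise: 1.0029058^(365/60) − 1 = 0.017808 = 1.78%.

1.78%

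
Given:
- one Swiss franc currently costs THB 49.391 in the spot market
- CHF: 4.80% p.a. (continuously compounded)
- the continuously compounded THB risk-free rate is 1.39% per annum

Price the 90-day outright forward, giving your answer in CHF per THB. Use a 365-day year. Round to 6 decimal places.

T = 90/365 years.
THB growth factor: e^(0.0139×90/365) = 1.0034333.
CHF growth factor: e^(0.0480×90/365) = 1.0119059.
CIP: F = S · (grow THB)/(grow CHF) = 49.391 × 1.0034333/1.0119059 = 48.97745 THB per CHF.
Invert for CHF per THB: 1 / 48.97745 = 0.020418.

0.020418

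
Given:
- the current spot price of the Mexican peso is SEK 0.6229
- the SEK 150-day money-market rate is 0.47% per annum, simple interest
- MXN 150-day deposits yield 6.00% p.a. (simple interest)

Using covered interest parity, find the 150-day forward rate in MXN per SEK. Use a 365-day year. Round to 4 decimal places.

1.6418

T = 150/365 years.
SEK accumulates by 1 + 0.0047×150/365 = 1.0019315.
Growth of 1 MXN over T: 1 + 0.0600×150/365 = 1.0246575.
Forward (SEK per MXN) = 0.6229 × 1.0019315 / 1.0246575 = 0.6090846.
Quoted the other way: 1/0.6090846 = 1.6418 MXN per SEK.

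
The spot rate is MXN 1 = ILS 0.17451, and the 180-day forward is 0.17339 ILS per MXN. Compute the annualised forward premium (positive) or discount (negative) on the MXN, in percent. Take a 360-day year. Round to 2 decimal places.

-1.28%

T = 180/360 years.
(F − S)/S = (0.17339 − 0.17451)/0.17451 = -0.0064180.
Per annum: -0.0064180 / (180/360) = -0.012836 = -1.28%.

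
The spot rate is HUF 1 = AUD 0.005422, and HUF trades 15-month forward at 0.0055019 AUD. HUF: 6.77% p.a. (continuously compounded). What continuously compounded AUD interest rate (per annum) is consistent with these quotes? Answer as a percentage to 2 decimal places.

T = 15/12 years.
CIP gives F = S · g_AUD/g_HUF, so g_AUD/g_HUF = 0.0055019/0.005422 = 1.0147363.
HUF growth factor: e^(0.0677×15/12) = 1.0883089.
Hence g_AUD = 1.1043465.
r = ln(1.1043465)/(15/12) = 0.079403 → 7.94%.

7.94%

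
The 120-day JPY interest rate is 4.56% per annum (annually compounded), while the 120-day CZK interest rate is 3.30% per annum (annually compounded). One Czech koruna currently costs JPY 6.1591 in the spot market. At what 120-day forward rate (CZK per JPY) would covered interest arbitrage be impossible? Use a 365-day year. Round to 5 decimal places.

T = 120/365 years.
Growth of 1 JPY over T: (1 + 0.0456)^(120/365) = 1.014768.
CZK growth factor: (1 + 0.0330)^(120/365) = 1.0107313.
Forward (JPY per CZK) = 6.1591 × 1.014768 / 1.0107313 = 6.183698.
Quoted the other way: 1/6.183698 = 0.16172 CZK per JPY.

0.16172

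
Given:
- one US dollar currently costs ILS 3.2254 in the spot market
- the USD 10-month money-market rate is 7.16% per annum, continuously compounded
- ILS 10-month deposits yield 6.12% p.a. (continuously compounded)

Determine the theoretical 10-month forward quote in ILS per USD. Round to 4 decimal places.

3.1976

T = 10/12 years.
Growth of 1 ILS over T: e^(0.0612×10/12) = 1.0523229.
USD accumulates by e^(0.0716×10/12) = 1.0614827.
CIP: F = S · (grow ILS)/(grow USD) = 3.2254 × 1.0523229/1.0614827 = 3.197567 ILS per USD.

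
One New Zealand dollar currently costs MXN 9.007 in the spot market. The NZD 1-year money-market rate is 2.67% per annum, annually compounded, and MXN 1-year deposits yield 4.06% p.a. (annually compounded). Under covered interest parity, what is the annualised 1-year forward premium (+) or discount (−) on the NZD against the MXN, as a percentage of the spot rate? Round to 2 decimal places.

T = 1 year.
CIP forward (MXN per NZD) = 9.007 × 1.040600/1.026700 = 9.128941.
Annualised premium = (F − S)/S × (1/T) = (9.128941 − 9.007)/9.007 ÷ 1 = 1.35%.

+1.35%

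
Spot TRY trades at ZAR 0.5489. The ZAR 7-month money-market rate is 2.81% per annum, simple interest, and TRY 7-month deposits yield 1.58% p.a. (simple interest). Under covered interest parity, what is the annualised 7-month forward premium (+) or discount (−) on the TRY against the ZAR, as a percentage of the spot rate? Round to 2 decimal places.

+1.22%

T = 7/12 years.
F = S · g_ZAR/g_TRY = 0.5489 × 1.0163917/1.0092167 = 0.5528024.
Annualised premium = (F − S)/S × (1/T) = (0.5528024 − 0.5489)/0.5489 ÷ (7/12) = 1.22%.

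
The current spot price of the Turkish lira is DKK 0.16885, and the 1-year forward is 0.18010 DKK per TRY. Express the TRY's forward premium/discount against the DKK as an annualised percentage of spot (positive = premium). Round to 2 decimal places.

+6.66%

T = 1 year.
Period premium: (0.18010 − 0.16885)/0.16885 = 0.0666272.
×(1/T) gives 6.66% p.a.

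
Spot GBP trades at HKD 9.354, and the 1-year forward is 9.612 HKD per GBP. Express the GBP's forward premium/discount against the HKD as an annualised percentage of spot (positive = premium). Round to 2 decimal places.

T = 1 year.
GBP trades forward at +2.75818% vs spot over the period.
Per annum: 0.0275818 / 1 = 0.027582 = 2.76%.

+2.76%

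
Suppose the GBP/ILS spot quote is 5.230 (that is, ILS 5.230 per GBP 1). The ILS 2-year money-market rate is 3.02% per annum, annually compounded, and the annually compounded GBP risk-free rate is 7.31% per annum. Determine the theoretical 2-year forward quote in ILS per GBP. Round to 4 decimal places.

4.8202

T = 2 years.
ILS growth factor: (1 + 0.0302)^2 = 1.061312.
GBP growth factor: (1 + 0.0731)^2 = 1.1515436.
Forward (ILS per GBP) = 5.23 × 1.061312 / 1.1515436 = 4.820192.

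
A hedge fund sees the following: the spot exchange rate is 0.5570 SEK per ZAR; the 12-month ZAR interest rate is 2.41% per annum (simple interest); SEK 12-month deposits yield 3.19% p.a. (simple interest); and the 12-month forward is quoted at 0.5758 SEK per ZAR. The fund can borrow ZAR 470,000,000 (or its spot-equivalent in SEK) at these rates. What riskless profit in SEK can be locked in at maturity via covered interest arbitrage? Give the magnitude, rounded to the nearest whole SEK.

SEK 7,006,986

T = 1 year.
Invest the ZAR and cover forward: 470,000,000 × 1.024100 × 0.5758 = SEK 277,148,086.60.
Convert at spot and invest in SEK: 470,000,000 × 0.5570 × 1.031900 = SEK 270,141,101.00.
The quoted forward overvalues ZAR, so borrow SEK, buy ZAR at spot, deposit the ZAR at 2.41%, and sell the proceeds forward at 0.5758.
Profit = 277,148,086.60 − 270,141,101.00 = SEK 7,006,986.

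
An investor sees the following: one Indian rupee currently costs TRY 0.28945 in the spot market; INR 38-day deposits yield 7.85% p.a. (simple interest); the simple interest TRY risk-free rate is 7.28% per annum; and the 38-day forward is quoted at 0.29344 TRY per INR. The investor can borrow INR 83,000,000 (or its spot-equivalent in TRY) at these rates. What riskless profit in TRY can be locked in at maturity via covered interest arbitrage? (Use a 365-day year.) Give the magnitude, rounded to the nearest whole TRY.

T = 38/365 years.
Invest the INR and cover forward: 83,000,000 × 1.0081726027 × 0.29344 = TRY 24,554,567.99.
Convert at spot and invest in TRY: 83,000,000 × 0.28945 × 1.0075791781 = TRY 24,206,434.83.
The quoted forward overvalues INR, so borrow TRY, buy INR at spot, deposit the INR at 7.85%, and sell the proceeds forward at 0.29344.
The gap between the two covered legs is TRY 348,133.

TRY 348,133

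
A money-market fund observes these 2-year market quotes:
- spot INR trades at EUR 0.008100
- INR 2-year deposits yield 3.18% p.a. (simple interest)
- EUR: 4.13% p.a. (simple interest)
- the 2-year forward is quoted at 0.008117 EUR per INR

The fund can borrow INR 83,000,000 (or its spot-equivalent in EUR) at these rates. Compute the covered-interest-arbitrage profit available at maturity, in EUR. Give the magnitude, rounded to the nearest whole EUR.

EUR 11,273

T = 2 years.
Route A — deposit INR, sell forward: 83,000,000 × 1.063600 × 0.008117 = EUR 716,559.02.
Route B — convert at spot, deposit EUR: 83,000,000 × 0.008100 × 1.082600 = EUR 727,831.98.
The quoted forward undervalues INR, so borrow INR, convert to EUR at spot, deposit the EUR at 4.13%, and buy INR forward at 0.008117 to cover the loan.
Arbitrage profit = |716,559.02 − 727,831.98| = EUR 11,273.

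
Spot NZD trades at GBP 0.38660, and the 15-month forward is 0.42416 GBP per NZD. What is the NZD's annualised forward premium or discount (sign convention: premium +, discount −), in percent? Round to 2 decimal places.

+7.77%

T = 15/12 years.
(F − S)/S = (0.42416 − 0.3866)/0.3866 = 0.0971547.
Annualise by dividing by T: 0.0971547 / (15/12) = 0.077724 → 7.77%.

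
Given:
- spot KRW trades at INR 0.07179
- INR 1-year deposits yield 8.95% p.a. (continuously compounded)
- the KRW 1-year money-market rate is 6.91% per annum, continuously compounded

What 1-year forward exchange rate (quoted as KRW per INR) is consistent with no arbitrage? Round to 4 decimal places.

13.6482

T = 1 year.
Growth of 1 INR over T: e^(0.0895×1) = 1.09362733.
KRW growth factor: e^(0.0691×1) = 1.07154336.
Forward (INR per KRW) = 0.07179 × 1.09362733 / 1.07154336 = 0.073269556.
Invert for KRW per INR: 1 / 0.073269556 = 13.6482.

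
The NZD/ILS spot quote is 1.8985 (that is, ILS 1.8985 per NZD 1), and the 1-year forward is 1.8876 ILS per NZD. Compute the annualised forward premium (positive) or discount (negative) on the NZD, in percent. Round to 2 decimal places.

-0.57%

T = 1 year.
NZD trades forward at -0.57414% vs spot over the period.
Per annum: -0.0057414 / 1 = -0.005741 = -0.57%.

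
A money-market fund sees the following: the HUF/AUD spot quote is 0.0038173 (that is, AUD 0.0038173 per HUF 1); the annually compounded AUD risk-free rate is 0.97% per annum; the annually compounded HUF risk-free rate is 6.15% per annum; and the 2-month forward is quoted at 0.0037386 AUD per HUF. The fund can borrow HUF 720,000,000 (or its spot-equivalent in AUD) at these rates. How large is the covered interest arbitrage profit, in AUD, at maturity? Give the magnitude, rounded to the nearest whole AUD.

T = 2/12 years.
Keep in HUF, deliver into the forward: 720,000,000·1.009996805·0.0037386 = AUD 2,718,701.32.
Swap to AUD now, deposit: 720,000,000·0.0038173·1.001610171 = AUD 2,752,881.48.
The quoted forward undervalues HUF, so borrow HUF, convert to AUD at spot, deposit the AUD at 0.97%, and buy HUF forward at 0.0037386 to cover the loan.
Profit = 2,752,881.48 − 2,718,701.32 = AUD 34,180.

AUD 34,180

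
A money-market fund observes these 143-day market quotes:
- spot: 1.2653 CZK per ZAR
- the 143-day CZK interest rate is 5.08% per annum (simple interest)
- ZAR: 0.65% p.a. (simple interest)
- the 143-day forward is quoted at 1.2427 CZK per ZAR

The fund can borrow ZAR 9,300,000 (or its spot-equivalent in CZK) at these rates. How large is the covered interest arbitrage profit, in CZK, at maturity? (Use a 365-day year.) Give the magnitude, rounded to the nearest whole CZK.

CZK 414,947

T = 143/365 years.
Invest the ZAR and cover forward: 9,300,000 × 1.0025465753 × 1.2427 = CZK 11,586,541.05.
Convert at spot and invest in CZK: 9,300,000 × 1.2653 × 1.0199024658 = CZK 12,001,488.09.
The quoted forward undervalues ZAR, so borrow ZAR, convert to CZK at spot, deposit the CZK at 5.08%, and buy ZAR forward at 1.2427 to cover the loan.
Profit = 12,001,488.09 − 11,586,541.05 = CZK 414,947.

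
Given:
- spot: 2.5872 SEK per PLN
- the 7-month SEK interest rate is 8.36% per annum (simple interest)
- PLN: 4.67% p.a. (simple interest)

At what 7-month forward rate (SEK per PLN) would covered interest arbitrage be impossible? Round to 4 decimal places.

2.6414

T = 7/12 years.
Growth of 1 SEK over T: 1 + 0.0836×7/12 = 1.0487667.
Growth of 1 PLN over T: 1 + 0.0467×7/12 = 1.0272417.
So F = 2.5872 × 1.0487667 / 1.0272417 = 2.641413 (SEK/PLN).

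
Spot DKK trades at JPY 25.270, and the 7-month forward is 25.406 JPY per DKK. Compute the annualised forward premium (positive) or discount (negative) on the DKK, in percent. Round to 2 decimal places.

+0.92%

T = 7/12 years.
DKK trades forward at +0.53819% vs spot over the period.
Per annum: 0.0053819 / (7/12) = 0.009226 = 0.92%.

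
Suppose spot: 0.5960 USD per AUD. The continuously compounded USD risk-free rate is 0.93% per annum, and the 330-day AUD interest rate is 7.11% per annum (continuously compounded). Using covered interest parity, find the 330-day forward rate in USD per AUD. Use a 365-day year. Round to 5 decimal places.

T = 330/365 years.
USD accumulates by e^(0.0093×330/365) = 1.0084437.
AUD accumulates by e^(0.0711×330/365) = 1.0663933.
So F = 0.596 × 1.0084437 / 1.0663933 = 0.5636124 (USD/AUD).

0.56361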